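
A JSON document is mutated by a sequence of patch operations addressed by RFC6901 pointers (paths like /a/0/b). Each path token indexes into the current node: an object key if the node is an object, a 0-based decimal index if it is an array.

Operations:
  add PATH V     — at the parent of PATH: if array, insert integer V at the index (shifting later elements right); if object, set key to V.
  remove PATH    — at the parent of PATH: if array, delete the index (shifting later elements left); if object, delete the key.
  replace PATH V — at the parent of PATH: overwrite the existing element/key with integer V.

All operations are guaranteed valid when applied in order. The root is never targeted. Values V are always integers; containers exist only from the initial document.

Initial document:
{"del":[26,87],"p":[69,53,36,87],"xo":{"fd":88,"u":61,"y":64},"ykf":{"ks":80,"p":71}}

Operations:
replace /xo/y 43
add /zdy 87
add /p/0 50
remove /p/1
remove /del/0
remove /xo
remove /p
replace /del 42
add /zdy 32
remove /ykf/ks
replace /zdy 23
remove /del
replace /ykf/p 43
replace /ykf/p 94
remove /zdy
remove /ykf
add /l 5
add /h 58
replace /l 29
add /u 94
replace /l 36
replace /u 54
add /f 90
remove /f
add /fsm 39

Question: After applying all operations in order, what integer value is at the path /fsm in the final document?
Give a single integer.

Answer: 39

Derivation:
After op 1 (replace /xo/y 43): {"del":[26,87],"p":[69,53,36,87],"xo":{"fd":88,"u":61,"y":43},"ykf":{"ks":80,"p":71}}
After op 2 (add /zdy 87): {"del":[26,87],"p":[69,53,36,87],"xo":{"fd":88,"u":61,"y":43},"ykf":{"ks":80,"p":71},"zdy":87}
After op 3 (add /p/0 50): {"del":[26,87],"p":[50,69,53,36,87],"xo":{"fd":88,"u":61,"y":43},"ykf":{"ks":80,"p":71},"zdy":87}
After op 4 (remove /p/1): {"del":[26,87],"p":[50,53,36,87],"xo":{"fd":88,"u":61,"y":43},"ykf":{"ks":80,"p":71},"zdy":87}
After op 5 (remove /del/0): {"del":[87],"p":[50,53,36,87],"xo":{"fd":88,"u":61,"y":43},"ykf":{"ks":80,"p":71},"zdy":87}
After op 6 (remove /xo): {"del":[87],"p":[50,53,36,87],"ykf":{"ks":80,"p":71},"zdy":87}
After op 7 (remove /p): {"del":[87],"ykf":{"ks":80,"p":71},"zdy":87}
After op 8 (replace /del 42): {"del":42,"ykf":{"ks":80,"p":71},"zdy":87}
After op 9 (add /zdy 32): {"del":42,"ykf":{"ks":80,"p":71},"zdy":32}
After op 10 (remove /ykf/ks): {"del":42,"ykf":{"p":71},"zdy":32}
After op 11 (replace /zdy 23): {"del":42,"ykf":{"p":71},"zdy":23}
After op 12 (remove /del): {"ykf":{"p":71},"zdy":23}
After op 13 (replace /ykf/p 43): {"ykf":{"p":43},"zdy":23}
After op 14 (replace /ykf/p 94): {"ykf":{"p":94},"zdy":23}
After op 15 (remove /zdy): {"ykf":{"p":94}}
After op 16 (remove /ykf): {}
After op 17 (add /l 5): {"l":5}
After op 18 (add /h 58): {"h":58,"l":5}
After op 19 (replace /l 29): {"h":58,"l":29}
After op 20 (add /u 94): {"h":58,"l":29,"u":94}
After op 21 (replace /l 36): {"h":58,"l":36,"u":94}
After op 22 (replace /u 54): {"h":58,"l":36,"u":54}
After op 23 (add /f 90): {"f":90,"h":58,"l":36,"u":54}
After op 24 (remove /f): {"h":58,"l":36,"u":54}
After op 25 (add /fsm 39): {"fsm":39,"h":58,"l":36,"u":54}
Value at /fsm: 39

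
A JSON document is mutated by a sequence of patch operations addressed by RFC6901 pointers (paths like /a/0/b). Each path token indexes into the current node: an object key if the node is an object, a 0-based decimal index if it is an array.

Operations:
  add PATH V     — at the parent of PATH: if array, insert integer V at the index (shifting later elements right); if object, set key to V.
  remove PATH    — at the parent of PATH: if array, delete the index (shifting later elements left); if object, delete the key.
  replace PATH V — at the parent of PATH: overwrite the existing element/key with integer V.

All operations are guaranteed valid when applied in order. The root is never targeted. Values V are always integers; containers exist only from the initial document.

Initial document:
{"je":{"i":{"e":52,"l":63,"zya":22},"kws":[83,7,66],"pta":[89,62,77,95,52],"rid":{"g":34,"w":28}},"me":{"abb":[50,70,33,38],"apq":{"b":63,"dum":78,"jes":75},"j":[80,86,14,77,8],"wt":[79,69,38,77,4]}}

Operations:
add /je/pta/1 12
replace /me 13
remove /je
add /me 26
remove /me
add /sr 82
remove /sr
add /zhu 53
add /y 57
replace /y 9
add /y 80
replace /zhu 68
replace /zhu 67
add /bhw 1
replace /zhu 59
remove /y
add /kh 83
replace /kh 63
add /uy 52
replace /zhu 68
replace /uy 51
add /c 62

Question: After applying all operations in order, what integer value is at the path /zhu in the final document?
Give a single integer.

After op 1 (add /je/pta/1 12): {"je":{"i":{"e":52,"l":63,"zya":22},"kws":[83,7,66],"pta":[89,12,62,77,95,52],"rid":{"g":34,"w":28}},"me":{"abb":[50,70,33,38],"apq":{"b":63,"dum":78,"jes":75},"j":[80,86,14,77,8],"wt":[79,69,38,77,4]}}
After op 2 (replace /me 13): {"je":{"i":{"e":52,"l":63,"zya":22},"kws":[83,7,66],"pta":[89,12,62,77,95,52],"rid":{"g":34,"w":28}},"me":13}
After op 3 (remove /je): {"me":13}
After op 4 (add /me 26): {"me":26}
After op 5 (remove /me): {}
After op 6 (add /sr 82): {"sr":82}
After op 7 (remove /sr): {}
After op 8 (add /zhu 53): {"zhu":53}
After op 9 (add /y 57): {"y":57,"zhu":53}
After op 10 (replace /y 9): {"y":9,"zhu":53}
After op 11 (add /y 80): {"y":80,"zhu":53}
After op 12 (replace /zhu 68): {"y":80,"zhu":68}
After op 13 (replace /zhu 67): {"y":80,"zhu":67}
After op 14 (add /bhw 1): {"bhw":1,"y":80,"zhu":67}
After op 15 (replace /zhu 59): {"bhw":1,"y":80,"zhu":59}
After op 16 (remove /y): {"bhw":1,"zhu":59}
After op 17 (add /kh 83): {"bhw":1,"kh":83,"zhu":59}
After op 18 (replace /kh 63): {"bhw":1,"kh":63,"zhu":59}
After op 19 (add /uy 52): {"bhw":1,"kh":63,"uy":52,"zhu":59}
After op 20 (replace /zhu 68): {"bhw":1,"kh":63,"uy":52,"zhu":68}
After op 21 (replace /uy 51): {"bhw":1,"kh":63,"uy":51,"zhu":68}
After op 22 (add /c 62): {"bhw":1,"c":62,"kh":63,"uy":51,"zhu":68}
Value at /zhu: 68

Answer: 68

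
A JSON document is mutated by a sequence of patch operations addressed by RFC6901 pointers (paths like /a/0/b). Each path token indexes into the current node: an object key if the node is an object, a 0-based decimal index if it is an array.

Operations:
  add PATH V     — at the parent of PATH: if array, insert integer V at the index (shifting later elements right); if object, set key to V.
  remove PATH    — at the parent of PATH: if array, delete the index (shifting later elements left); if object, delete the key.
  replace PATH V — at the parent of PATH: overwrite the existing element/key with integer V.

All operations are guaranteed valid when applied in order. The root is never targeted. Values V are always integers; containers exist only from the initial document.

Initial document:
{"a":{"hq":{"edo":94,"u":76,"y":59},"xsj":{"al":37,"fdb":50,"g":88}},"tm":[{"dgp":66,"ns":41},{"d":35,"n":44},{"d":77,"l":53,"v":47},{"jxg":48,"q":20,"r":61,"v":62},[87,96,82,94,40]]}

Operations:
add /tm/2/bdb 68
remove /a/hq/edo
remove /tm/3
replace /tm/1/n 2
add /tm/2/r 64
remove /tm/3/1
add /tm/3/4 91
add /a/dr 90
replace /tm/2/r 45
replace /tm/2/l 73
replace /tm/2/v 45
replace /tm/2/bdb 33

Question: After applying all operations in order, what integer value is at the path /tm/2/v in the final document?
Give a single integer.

After op 1 (add /tm/2/bdb 68): {"a":{"hq":{"edo":94,"u":76,"y":59},"xsj":{"al":37,"fdb":50,"g":88}},"tm":[{"dgp":66,"ns":41},{"d":35,"n":44},{"bdb":68,"d":77,"l":53,"v":47},{"jxg":48,"q":20,"r":61,"v":62},[87,96,82,94,40]]}
After op 2 (remove /a/hq/edo): {"a":{"hq":{"u":76,"y":59},"xsj":{"al":37,"fdb":50,"g":88}},"tm":[{"dgp":66,"ns":41},{"d":35,"n":44},{"bdb":68,"d":77,"l":53,"v":47},{"jxg":48,"q":20,"r":61,"v":62},[87,96,82,94,40]]}
After op 3 (remove /tm/3): {"a":{"hq":{"u":76,"y":59},"xsj":{"al":37,"fdb":50,"g":88}},"tm":[{"dgp":66,"ns":41},{"d":35,"n":44},{"bdb":68,"d":77,"l":53,"v":47},[87,96,82,94,40]]}
After op 4 (replace /tm/1/n 2): {"a":{"hq":{"u":76,"y":59},"xsj":{"al":37,"fdb":50,"g":88}},"tm":[{"dgp":66,"ns":41},{"d":35,"n":2},{"bdb":68,"d":77,"l":53,"v":47},[87,96,82,94,40]]}
After op 5 (add /tm/2/r 64): {"a":{"hq":{"u":76,"y":59},"xsj":{"al":37,"fdb":50,"g":88}},"tm":[{"dgp":66,"ns":41},{"d":35,"n":2},{"bdb":68,"d":77,"l":53,"r":64,"v":47},[87,96,82,94,40]]}
After op 6 (remove /tm/3/1): {"a":{"hq":{"u":76,"y":59},"xsj":{"al":37,"fdb":50,"g":88}},"tm":[{"dgp":66,"ns":41},{"d":35,"n":2},{"bdb":68,"d":77,"l":53,"r":64,"v":47},[87,82,94,40]]}
After op 7 (add /tm/3/4 91): {"a":{"hq":{"u":76,"y":59},"xsj":{"al":37,"fdb":50,"g":88}},"tm":[{"dgp":66,"ns":41},{"d":35,"n":2},{"bdb":68,"d":77,"l":53,"r":64,"v":47},[87,82,94,40,91]]}
After op 8 (add /a/dr 90): {"a":{"dr":90,"hq":{"u":76,"y":59},"xsj":{"al":37,"fdb":50,"g":88}},"tm":[{"dgp":66,"ns":41},{"d":35,"n":2},{"bdb":68,"d":77,"l":53,"r":64,"v":47},[87,82,94,40,91]]}
After op 9 (replace /tm/2/r 45): {"a":{"dr":90,"hq":{"u":76,"y":59},"xsj":{"al":37,"fdb":50,"g":88}},"tm":[{"dgp":66,"ns":41},{"d":35,"n":2},{"bdb":68,"d":77,"l":53,"r":45,"v":47},[87,82,94,40,91]]}
After op 10 (replace /tm/2/l 73): {"a":{"dr":90,"hq":{"u":76,"y":59},"xsj":{"al":37,"fdb":50,"g":88}},"tm":[{"dgp":66,"ns":41},{"d":35,"n":2},{"bdb":68,"d":77,"l":73,"r":45,"v":47},[87,82,94,40,91]]}
After op 11 (replace /tm/2/v 45): {"a":{"dr":90,"hq":{"u":76,"y":59},"xsj":{"al":37,"fdb":50,"g":88}},"tm":[{"dgp":66,"ns":41},{"d":35,"n":2},{"bdb":68,"d":77,"l":73,"r":45,"v":45},[87,82,94,40,91]]}
After op 12 (replace /tm/2/bdb 33): {"a":{"dr":90,"hq":{"u":76,"y":59},"xsj":{"al":37,"fdb":50,"g":88}},"tm":[{"dgp":66,"ns":41},{"d":35,"n":2},{"bdb":33,"d":77,"l":73,"r":45,"v":45},[87,82,94,40,91]]}
Value at /tm/2/v: 45

Answer: 45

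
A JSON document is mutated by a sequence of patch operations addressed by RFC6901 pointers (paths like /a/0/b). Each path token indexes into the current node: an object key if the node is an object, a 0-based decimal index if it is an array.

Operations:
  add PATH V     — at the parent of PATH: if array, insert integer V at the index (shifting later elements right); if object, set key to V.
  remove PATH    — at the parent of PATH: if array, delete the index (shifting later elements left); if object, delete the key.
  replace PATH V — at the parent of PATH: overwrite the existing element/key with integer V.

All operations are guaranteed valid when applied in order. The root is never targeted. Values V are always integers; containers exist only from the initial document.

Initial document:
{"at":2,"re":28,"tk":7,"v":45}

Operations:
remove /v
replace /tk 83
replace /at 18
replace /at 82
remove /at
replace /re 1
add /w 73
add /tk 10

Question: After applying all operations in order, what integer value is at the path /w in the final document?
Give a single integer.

After op 1 (remove /v): {"at":2,"re":28,"tk":7}
After op 2 (replace /tk 83): {"at":2,"re":28,"tk":83}
After op 3 (replace /at 18): {"at":18,"re":28,"tk":83}
After op 4 (replace /at 82): {"at":82,"re":28,"tk":83}
After op 5 (remove /at): {"re":28,"tk":83}
After op 6 (replace /re 1): {"re":1,"tk":83}
After op 7 (add /w 73): {"re":1,"tk":83,"w":73}
After op 8 (add /tk 10): {"re":1,"tk":10,"w":73}
Value at /w: 73

Answer: 73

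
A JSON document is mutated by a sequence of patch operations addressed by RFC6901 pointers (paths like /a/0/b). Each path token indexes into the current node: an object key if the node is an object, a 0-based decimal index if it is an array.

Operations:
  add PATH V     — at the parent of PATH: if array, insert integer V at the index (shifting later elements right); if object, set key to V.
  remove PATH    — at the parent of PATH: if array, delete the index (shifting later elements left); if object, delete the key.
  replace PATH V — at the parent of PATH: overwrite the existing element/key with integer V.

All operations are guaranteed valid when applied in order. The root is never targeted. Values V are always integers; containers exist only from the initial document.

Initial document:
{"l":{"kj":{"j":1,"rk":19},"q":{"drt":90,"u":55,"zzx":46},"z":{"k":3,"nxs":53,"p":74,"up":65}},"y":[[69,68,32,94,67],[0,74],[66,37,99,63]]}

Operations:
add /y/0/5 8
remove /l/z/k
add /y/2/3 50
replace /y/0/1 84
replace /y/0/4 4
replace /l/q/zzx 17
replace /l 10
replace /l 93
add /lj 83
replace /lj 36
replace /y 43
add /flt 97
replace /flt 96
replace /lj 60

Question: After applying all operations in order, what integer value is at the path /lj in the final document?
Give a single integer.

After op 1 (add /y/0/5 8): {"l":{"kj":{"j":1,"rk":19},"q":{"drt":90,"u":55,"zzx":46},"z":{"k":3,"nxs":53,"p":74,"up":65}},"y":[[69,68,32,94,67,8],[0,74],[66,37,99,63]]}
After op 2 (remove /l/z/k): {"l":{"kj":{"j":1,"rk":19},"q":{"drt":90,"u":55,"zzx":46},"z":{"nxs":53,"p":74,"up":65}},"y":[[69,68,32,94,67,8],[0,74],[66,37,99,63]]}
After op 3 (add /y/2/3 50): {"l":{"kj":{"j":1,"rk":19},"q":{"drt":90,"u":55,"zzx":46},"z":{"nxs":53,"p":74,"up":65}},"y":[[69,68,32,94,67,8],[0,74],[66,37,99,50,63]]}
After op 4 (replace /y/0/1 84): {"l":{"kj":{"j":1,"rk":19},"q":{"drt":90,"u":55,"zzx":46},"z":{"nxs":53,"p":74,"up":65}},"y":[[69,84,32,94,67,8],[0,74],[66,37,99,50,63]]}
After op 5 (replace /y/0/4 4): {"l":{"kj":{"j":1,"rk":19},"q":{"drt":90,"u":55,"zzx":46},"z":{"nxs":53,"p":74,"up":65}},"y":[[69,84,32,94,4,8],[0,74],[66,37,99,50,63]]}
After op 6 (replace /l/q/zzx 17): {"l":{"kj":{"j":1,"rk":19},"q":{"drt":90,"u":55,"zzx":17},"z":{"nxs":53,"p":74,"up":65}},"y":[[69,84,32,94,4,8],[0,74],[66,37,99,50,63]]}
After op 7 (replace /l 10): {"l":10,"y":[[69,84,32,94,4,8],[0,74],[66,37,99,50,63]]}
After op 8 (replace /l 93): {"l":93,"y":[[69,84,32,94,4,8],[0,74],[66,37,99,50,63]]}
After op 9 (add /lj 83): {"l":93,"lj":83,"y":[[69,84,32,94,4,8],[0,74],[66,37,99,50,63]]}
After op 10 (replace /lj 36): {"l":93,"lj":36,"y":[[69,84,32,94,4,8],[0,74],[66,37,99,50,63]]}
After op 11 (replace /y 43): {"l":93,"lj":36,"y":43}
After op 12 (add /flt 97): {"flt":97,"l":93,"lj":36,"y":43}
After op 13 (replace /flt 96): {"flt":96,"l":93,"lj":36,"y":43}
After op 14 (replace /lj 60): {"flt":96,"l":93,"lj":60,"y":43}
Value at /lj: 60

Answer: 60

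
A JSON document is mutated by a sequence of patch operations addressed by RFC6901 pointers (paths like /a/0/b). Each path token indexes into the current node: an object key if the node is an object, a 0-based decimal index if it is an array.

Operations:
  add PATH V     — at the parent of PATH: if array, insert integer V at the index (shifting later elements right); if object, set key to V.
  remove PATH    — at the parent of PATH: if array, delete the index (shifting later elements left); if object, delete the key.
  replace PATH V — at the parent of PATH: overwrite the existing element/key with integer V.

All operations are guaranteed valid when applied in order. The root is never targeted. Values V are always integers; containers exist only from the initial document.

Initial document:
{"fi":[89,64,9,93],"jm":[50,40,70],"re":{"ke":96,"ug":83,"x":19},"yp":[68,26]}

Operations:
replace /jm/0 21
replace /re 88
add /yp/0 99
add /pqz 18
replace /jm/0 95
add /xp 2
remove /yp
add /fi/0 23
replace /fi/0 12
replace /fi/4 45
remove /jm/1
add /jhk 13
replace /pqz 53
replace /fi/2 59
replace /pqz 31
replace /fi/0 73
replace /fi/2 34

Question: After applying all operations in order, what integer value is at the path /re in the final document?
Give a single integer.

After op 1 (replace /jm/0 21): {"fi":[89,64,9,93],"jm":[21,40,70],"re":{"ke":96,"ug":83,"x":19},"yp":[68,26]}
After op 2 (replace /re 88): {"fi":[89,64,9,93],"jm":[21,40,70],"re":88,"yp":[68,26]}
After op 3 (add /yp/0 99): {"fi":[89,64,9,93],"jm":[21,40,70],"re":88,"yp":[99,68,26]}
After op 4 (add /pqz 18): {"fi":[89,64,9,93],"jm":[21,40,70],"pqz":18,"re":88,"yp":[99,68,26]}
After op 5 (replace /jm/0 95): {"fi":[89,64,9,93],"jm":[95,40,70],"pqz":18,"re":88,"yp":[99,68,26]}
After op 6 (add /xp 2): {"fi":[89,64,9,93],"jm":[95,40,70],"pqz":18,"re":88,"xp":2,"yp":[99,68,26]}
After op 7 (remove /yp): {"fi":[89,64,9,93],"jm":[95,40,70],"pqz":18,"re":88,"xp":2}
After op 8 (add /fi/0 23): {"fi":[23,89,64,9,93],"jm":[95,40,70],"pqz":18,"re":88,"xp":2}
After op 9 (replace /fi/0 12): {"fi":[12,89,64,9,93],"jm":[95,40,70],"pqz":18,"re":88,"xp":2}
After op 10 (replace /fi/4 45): {"fi":[12,89,64,9,45],"jm":[95,40,70],"pqz":18,"re":88,"xp":2}
After op 11 (remove /jm/1): {"fi":[12,89,64,9,45],"jm":[95,70],"pqz":18,"re":88,"xp":2}
After op 12 (add /jhk 13): {"fi":[12,89,64,9,45],"jhk":13,"jm":[95,70],"pqz":18,"re":88,"xp":2}
After op 13 (replace /pqz 53): {"fi":[12,89,64,9,45],"jhk":13,"jm":[95,70],"pqz":53,"re":88,"xp":2}
After op 14 (replace /fi/2 59): {"fi":[12,89,59,9,45],"jhk":13,"jm":[95,70],"pqz":53,"re":88,"xp":2}
After op 15 (replace /pqz 31): {"fi":[12,89,59,9,45],"jhk":13,"jm":[95,70],"pqz":31,"re":88,"xp":2}
After op 16 (replace /fi/0 73): {"fi":[73,89,59,9,45],"jhk":13,"jm":[95,70],"pqz":31,"re":88,"xp":2}
After op 17 (replace /fi/2 34): {"fi":[73,89,34,9,45],"jhk":13,"jm":[95,70],"pqz":31,"re":88,"xp":2}
Value at /re: 88

Answer: 88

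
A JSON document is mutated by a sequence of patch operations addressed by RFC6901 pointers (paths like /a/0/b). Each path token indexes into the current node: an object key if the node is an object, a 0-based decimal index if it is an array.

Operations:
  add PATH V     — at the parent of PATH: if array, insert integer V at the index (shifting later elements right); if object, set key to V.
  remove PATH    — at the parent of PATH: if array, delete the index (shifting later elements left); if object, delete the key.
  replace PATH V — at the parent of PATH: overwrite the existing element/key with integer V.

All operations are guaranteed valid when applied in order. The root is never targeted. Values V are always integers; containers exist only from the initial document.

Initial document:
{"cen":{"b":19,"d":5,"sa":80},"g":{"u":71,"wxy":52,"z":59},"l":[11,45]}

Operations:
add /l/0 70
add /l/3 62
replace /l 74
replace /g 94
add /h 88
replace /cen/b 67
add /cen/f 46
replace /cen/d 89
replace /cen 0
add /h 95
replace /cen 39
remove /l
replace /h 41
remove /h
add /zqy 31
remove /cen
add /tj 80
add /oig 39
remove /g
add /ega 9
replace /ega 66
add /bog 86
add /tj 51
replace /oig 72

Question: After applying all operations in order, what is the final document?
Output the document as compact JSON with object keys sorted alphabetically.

Answer: {"bog":86,"ega":66,"oig":72,"tj":51,"zqy":31}

Derivation:
After op 1 (add /l/0 70): {"cen":{"b":19,"d":5,"sa":80},"g":{"u":71,"wxy":52,"z":59},"l":[70,11,45]}
After op 2 (add /l/3 62): {"cen":{"b":19,"d":5,"sa":80},"g":{"u":71,"wxy":52,"z":59},"l":[70,11,45,62]}
After op 3 (replace /l 74): {"cen":{"b":19,"d":5,"sa":80},"g":{"u":71,"wxy":52,"z":59},"l":74}
After op 4 (replace /g 94): {"cen":{"b":19,"d":5,"sa":80},"g":94,"l":74}
After op 5 (add /h 88): {"cen":{"b":19,"d":5,"sa":80},"g":94,"h":88,"l":74}
After op 6 (replace /cen/b 67): {"cen":{"b":67,"d":5,"sa":80},"g":94,"h":88,"l":74}
After op 7 (add /cen/f 46): {"cen":{"b":67,"d":5,"f":46,"sa":80},"g":94,"h":88,"l":74}
After op 8 (replace /cen/d 89): {"cen":{"b":67,"d":89,"f":46,"sa":80},"g":94,"h":88,"l":74}
After op 9 (replace /cen 0): {"cen":0,"g":94,"h":88,"l":74}
After op 10 (add /h 95): {"cen":0,"g":94,"h":95,"l":74}
After op 11 (replace /cen 39): {"cen":39,"g":94,"h":95,"l":74}
After op 12 (remove /l): {"cen":39,"g":94,"h":95}
After op 13 (replace /h 41): {"cen":39,"g":94,"h":41}
After op 14 (remove /h): {"cen":39,"g":94}
After op 15 (add /zqy 31): {"cen":39,"g":94,"zqy":31}
After op 16 (remove /cen): {"g":94,"zqy":31}
After op 17 (add /tj 80): {"g":94,"tj":80,"zqy":31}
After op 18 (add /oig 39): {"g":94,"oig":39,"tj":80,"zqy":31}
After op 19 (remove /g): {"oig":39,"tj":80,"zqy":31}
After op 20 (add /ega 9): {"ega":9,"oig":39,"tj":80,"zqy":31}
After op 21 (replace /ega 66): {"ega":66,"oig":39,"tj":80,"zqy":31}
After op 22 (add /bog 86): {"bog":86,"ega":66,"oig":39,"tj":80,"zqy":31}
After op 23 (add /tj 51): {"bog":86,"ega":66,"oig":39,"tj":51,"zqy":31}
After op 24 (replace /oig 72): {"bog":86,"ega":66,"oig":72,"tj":51,"zqy":31}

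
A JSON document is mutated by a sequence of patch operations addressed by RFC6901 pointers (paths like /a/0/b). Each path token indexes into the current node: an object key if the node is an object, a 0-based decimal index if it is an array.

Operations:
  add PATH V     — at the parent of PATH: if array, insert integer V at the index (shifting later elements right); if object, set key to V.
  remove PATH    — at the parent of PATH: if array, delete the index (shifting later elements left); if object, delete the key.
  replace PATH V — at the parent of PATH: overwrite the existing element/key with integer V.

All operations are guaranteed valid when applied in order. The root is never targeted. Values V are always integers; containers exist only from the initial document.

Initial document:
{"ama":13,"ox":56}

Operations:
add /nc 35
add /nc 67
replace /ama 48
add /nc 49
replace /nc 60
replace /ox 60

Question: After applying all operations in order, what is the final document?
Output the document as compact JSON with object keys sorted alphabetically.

After op 1 (add /nc 35): {"ama":13,"nc":35,"ox":56}
After op 2 (add /nc 67): {"ama":13,"nc":67,"ox":56}
After op 3 (replace /ama 48): {"ama":48,"nc":67,"ox":56}
After op 4 (add /nc 49): {"ama":48,"nc":49,"ox":56}
After op 5 (replace /nc 60): {"ama":48,"nc":60,"ox":56}
After op 6 (replace /ox 60): {"ama":48,"nc":60,"ox":60}

Answer: {"ama":48,"nc":60,"ox":60}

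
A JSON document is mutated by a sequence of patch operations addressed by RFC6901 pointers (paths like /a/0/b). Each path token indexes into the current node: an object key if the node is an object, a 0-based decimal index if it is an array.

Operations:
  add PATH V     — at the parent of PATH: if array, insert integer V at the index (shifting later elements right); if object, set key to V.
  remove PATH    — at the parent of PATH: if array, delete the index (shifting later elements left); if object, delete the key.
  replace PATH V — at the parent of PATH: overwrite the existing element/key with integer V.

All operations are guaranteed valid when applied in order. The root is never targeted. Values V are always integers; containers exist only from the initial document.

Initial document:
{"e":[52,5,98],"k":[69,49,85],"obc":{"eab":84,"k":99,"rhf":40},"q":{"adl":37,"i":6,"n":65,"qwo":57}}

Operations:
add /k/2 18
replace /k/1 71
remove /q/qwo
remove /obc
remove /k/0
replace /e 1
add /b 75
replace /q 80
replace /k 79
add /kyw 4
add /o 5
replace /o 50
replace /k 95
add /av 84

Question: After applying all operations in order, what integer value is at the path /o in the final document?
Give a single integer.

After op 1 (add /k/2 18): {"e":[52,5,98],"k":[69,49,18,85],"obc":{"eab":84,"k":99,"rhf":40},"q":{"adl":37,"i":6,"n":65,"qwo":57}}
After op 2 (replace /k/1 71): {"e":[52,5,98],"k":[69,71,18,85],"obc":{"eab":84,"k":99,"rhf":40},"q":{"adl":37,"i":6,"n":65,"qwo":57}}
After op 3 (remove /q/qwo): {"e":[52,5,98],"k":[69,71,18,85],"obc":{"eab":84,"k":99,"rhf":40},"q":{"adl":37,"i":6,"n":65}}
After op 4 (remove /obc): {"e":[52,5,98],"k":[69,71,18,85],"q":{"adl":37,"i":6,"n":65}}
After op 5 (remove /k/0): {"e":[52,5,98],"k":[71,18,85],"q":{"adl":37,"i":6,"n":65}}
After op 6 (replace /e 1): {"e":1,"k":[71,18,85],"q":{"adl":37,"i":6,"n":65}}
After op 7 (add /b 75): {"b":75,"e":1,"k":[71,18,85],"q":{"adl":37,"i":6,"n":65}}
After op 8 (replace /q 80): {"b":75,"e":1,"k":[71,18,85],"q":80}
After op 9 (replace /k 79): {"b":75,"e":1,"k":79,"q":80}
After op 10 (add /kyw 4): {"b":75,"e":1,"k":79,"kyw":4,"q":80}
After op 11 (add /o 5): {"b":75,"e":1,"k":79,"kyw":4,"o":5,"q":80}
After op 12 (replace /o 50): {"b":75,"e":1,"k":79,"kyw":4,"o":50,"q":80}
After op 13 (replace /k 95): {"b":75,"e":1,"k":95,"kyw":4,"o":50,"q":80}
After op 14 (add /av 84): {"av":84,"b":75,"e":1,"k":95,"kyw":4,"o":50,"q":80}
Value at /o: 50

Answer: 50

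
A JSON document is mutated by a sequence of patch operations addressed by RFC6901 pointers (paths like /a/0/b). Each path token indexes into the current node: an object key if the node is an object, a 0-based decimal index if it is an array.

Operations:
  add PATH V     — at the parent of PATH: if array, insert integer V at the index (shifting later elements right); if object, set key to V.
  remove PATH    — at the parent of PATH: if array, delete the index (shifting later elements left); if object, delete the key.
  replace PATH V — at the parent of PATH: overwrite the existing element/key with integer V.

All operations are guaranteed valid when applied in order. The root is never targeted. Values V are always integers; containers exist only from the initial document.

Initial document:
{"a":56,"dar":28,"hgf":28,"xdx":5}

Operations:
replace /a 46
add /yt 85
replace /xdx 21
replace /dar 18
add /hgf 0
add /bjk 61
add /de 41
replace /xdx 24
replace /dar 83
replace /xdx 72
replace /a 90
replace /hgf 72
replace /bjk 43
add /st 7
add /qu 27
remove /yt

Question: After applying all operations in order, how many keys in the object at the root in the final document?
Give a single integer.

After op 1 (replace /a 46): {"a":46,"dar":28,"hgf":28,"xdx":5}
After op 2 (add /yt 85): {"a":46,"dar":28,"hgf":28,"xdx":5,"yt":85}
After op 3 (replace /xdx 21): {"a":46,"dar":28,"hgf":28,"xdx":21,"yt":85}
After op 4 (replace /dar 18): {"a":46,"dar":18,"hgf":28,"xdx":21,"yt":85}
After op 5 (add /hgf 0): {"a":46,"dar":18,"hgf":0,"xdx":21,"yt":85}
After op 6 (add /bjk 61): {"a":46,"bjk":61,"dar":18,"hgf":0,"xdx":21,"yt":85}
After op 7 (add /de 41): {"a":46,"bjk":61,"dar":18,"de":41,"hgf":0,"xdx":21,"yt":85}
After op 8 (replace /xdx 24): {"a":46,"bjk":61,"dar":18,"de":41,"hgf":0,"xdx":24,"yt":85}
After op 9 (replace /dar 83): {"a":46,"bjk":61,"dar":83,"de":41,"hgf":0,"xdx":24,"yt":85}
After op 10 (replace /xdx 72): {"a":46,"bjk":61,"dar":83,"de":41,"hgf":0,"xdx":72,"yt":85}
After op 11 (replace /a 90): {"a":90,"bjk":61,"dar":83,"de":41,"hgf":0,"xdx":72,"yt":85}
After op 12 (replace /hgf 72): {"a":90,"bjk":61,"dar":83,"de":41,"hgf":72,"xdx":72,"yt":85}
After op 13 (replace /bjk 43): {"a":90,"bjk":43,"dar":83,"de":41,"hgf":72,"xdx":72,"yt":85}
After op 14 (add /st 7): {"a":90,"bjk":43,"dar":83,"de":41,"hgf":72,"st":7,"xdx":72,"yt":85}
After op 15 (add /qu 27): {"a":90,"bjk":43,"dar":83,"de":41,"hgf":72,"qu":27,"st":7,"xdx":72,"yt":85}
After op 16 (remove /yt): {"a":90,"bjk":43,"dar":83,"de":41,"hgf":72,"qu":27,"st":7,"xdx":72}
Size at the root: 8

Answer: 8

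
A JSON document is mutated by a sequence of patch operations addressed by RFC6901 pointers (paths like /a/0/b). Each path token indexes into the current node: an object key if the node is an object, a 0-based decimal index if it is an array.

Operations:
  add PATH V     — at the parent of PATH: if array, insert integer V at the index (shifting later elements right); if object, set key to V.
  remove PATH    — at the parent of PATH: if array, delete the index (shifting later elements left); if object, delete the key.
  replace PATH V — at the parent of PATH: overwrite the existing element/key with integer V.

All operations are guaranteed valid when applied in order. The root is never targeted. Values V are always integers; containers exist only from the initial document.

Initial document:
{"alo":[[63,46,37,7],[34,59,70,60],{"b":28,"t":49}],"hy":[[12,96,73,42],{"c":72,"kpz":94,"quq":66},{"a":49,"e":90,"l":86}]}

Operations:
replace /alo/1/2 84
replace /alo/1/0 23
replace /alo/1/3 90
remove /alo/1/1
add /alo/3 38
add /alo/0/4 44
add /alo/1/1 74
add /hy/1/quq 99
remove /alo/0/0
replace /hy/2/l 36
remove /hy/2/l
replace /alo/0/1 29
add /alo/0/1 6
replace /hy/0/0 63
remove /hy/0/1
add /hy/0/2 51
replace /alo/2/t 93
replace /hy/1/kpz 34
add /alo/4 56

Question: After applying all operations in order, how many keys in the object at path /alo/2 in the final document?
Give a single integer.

After op 1 (replace /alo/1/2 84): {"alo":[[63,46,37,7],[34,59,84,60],{"b":28,"t":49}],"hy":[[12,96,73,42],{"c":72,"kpz":94,"quq":66},{"a":49,"e":90,"l":86}]}
After op 2 (replace /alo/1/0 23): {"alo":[[63,46,37,7],[23,59,84,60],{"b":28,"t":49}],"hy":[[12,96,73,42],{"c":72,"kpz":94,"quq":66},{"a":49,"e":90,"l":86}]}
After op 3 (replace /alo/1/3 90): {"alo":[[63,46,37,7],[23,59,84,90],{"b":28,"t":49}],"hy":[[12,96,73,42],{"c":72,"kpz":94,"quq":66},{"a":49,"e":90,"l":86}]}
After op 4 (remove /alo/1/1): {"alo":[[63,46,37,7],[23,84,90],{"b":28,"t":49}],"hy":[[12,96,73,42],{"c":72,"kpz":94,"quq":66},{"a":49,"e":90,"l":86}]}
After op 5 (add /alo/3 38): {"alo":[[63,46,37,7],[23,84,90],{"b":28,"t":49},38],"hy":[[12,96,73,42],{"c":72,"kpz":94,"quq":66},{"a":49,"e":90,"l":86}]}
After op 6 (add /alo/0/4 44): {"alo":[[63,46,37,7,44],[23,84,90],{"b":28,"t":49},38],"hy":[[12,96,73,42],{"c":72,"kpz":94,"quq":66},{"a":49,"e":90,"l":86}]}
After op 7 (add /alo/1/1 74): {"alo":[[63,46,37,7,44],[23,74,84,90],{"b":28,"t":49},38],"hy":[[12,96,73,42],{"c":72,"kpz":94,"quq":66},{"a":49,"e":90,"l":86}]}
After op 8 (add /hy/1/quq 99): {"alo":[[63,46,37,7,44],[23,74,84,90],{"b":28,"t":49},38],"hy":[[12,96,73,42],{"c":72,"kpz":94,"quq":99},{"a":49,"e":90,"l":86}]}
After op 9 (remove /alo/0/0): {"alo":[[46,37,7,44],[23,74,84,90],{"b":28,"t":49},38],"hy":[[12,96,73,42],{"c":72,"kpz":94,"quq":99},{"a":49,"e":90,"l":86}]}
After op 10 (replace /hy/2/l 36): {"alo":[[46,37,7,44],[23,74,84,90],{"b":28,"t":49},38],"hy":[[12,96,73,42],{"c":72,"kpz":94,"quq":99},{"a":49,"e":90,"l":36}]}
After op 11 (remove /hy/2/l): {"alo":[[46,37,7,44],[23,74,84,90],{"b":28,"t":49},38],"hy":[[12,96,73,42],{"c":72,"kpz":94,"quq":99},{"a":49,"e":90}]}
After op 12 (replace /alo/0/1 29): {"alo":[[46,29,7,44],[23,74,84,90],{"b":28,"t":49},38],"hy":[[12,96,73,42],{"c":72,"kpz":94,"quq":99},{"a":49,"e":90}]}
After op 13 (add /alo/0/1 6): {"alo":[[46,6,29,7,44],[23,74,84,90],{"b":28,"t":49},38],"hy":[[12,96,73,42],{"c":72,"kpz":94,"quq":99},{"a":49,"e":90}]}
After op 14 (replace /hy/0/0 63): {"alo":[[46,6,29,7,44],[23,74,84,90],{"b":28,"t":49},38],"hy":[[63,96,73,42],{"c":72,"kpz":94,"quq":99},{"a":49,"e":90}]}
After op 15 (remove /hy/0/1): {"alo":[[46,6,29,7,44],[23,74,84,90],{"b":28,"t":49},38],"hy":[[63,73,42],{"c":72,"kpz":94,"quq":99},{"a":49,"e":90}]}
After op 16 (add /hy/0/2 51): {"alo":[[46,6,29,7,44],[23,74,84,90],{"b":28,"t":49},38],"hy":[[63,73,51,42],{"c":72,"kpz":94,"quq":99},{"a":49,"e":90}]}
After op 17 (replace /alo/2/t 93): {"alo":[[46,6,29,7,44],[23,74,84,90],{"b":28,"t":93},38],"hy":[[63,73,51,42],{"c":72,"kpz":94,"quq":99},{"a":49,"e":90}]}
After op 18 (replace /hy/1/kpz 34): {"alo":[[46,6,29,7,44],[23,74,84,90],{"b":28,"t":93},38],"hy":[[63,73,51,42],{"c":72,"kpz":34,"quq":99},{"a":49,"e":90}]}
After op 19 (add /alo/4 56): {"alo":[[46,6,29,7,44],[23,74,84,90],{"b":28,"t":93},38,56],"hy":[[63,73,51,42],{"c":72,"kpz":34,"quq":99},{"a":49,"e":90}]}
Size at path /alo/2: 2

Answer: 2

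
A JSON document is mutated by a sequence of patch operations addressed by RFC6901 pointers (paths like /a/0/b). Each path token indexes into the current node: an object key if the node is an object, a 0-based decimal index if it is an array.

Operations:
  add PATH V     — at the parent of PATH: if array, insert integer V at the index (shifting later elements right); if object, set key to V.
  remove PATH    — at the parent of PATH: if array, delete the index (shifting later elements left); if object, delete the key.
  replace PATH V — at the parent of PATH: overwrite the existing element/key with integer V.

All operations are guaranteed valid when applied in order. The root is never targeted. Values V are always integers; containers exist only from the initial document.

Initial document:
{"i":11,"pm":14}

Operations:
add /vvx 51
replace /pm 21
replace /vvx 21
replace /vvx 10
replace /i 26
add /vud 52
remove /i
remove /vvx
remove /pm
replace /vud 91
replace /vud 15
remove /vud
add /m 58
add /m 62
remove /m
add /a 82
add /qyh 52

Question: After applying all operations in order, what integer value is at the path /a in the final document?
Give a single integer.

Answer: 82

Derivation:
After op 1 (add /vvx 51): {"i":11,"pm":14,"vvx":51}
After op 2 (replace /pm 21): {"i":11,"pm":21,"vvx":51}
After op 3 (replace /vvx 21): {"i":11,"pm":21,"vvx":21}
After op 4 (replace /vvx 10): {"i":11,"pm":21,"vvx":10}
After op 5 (replace /i 26): {"i":26,"pm":21,"vvx":10}
After op 6 (add /vud 52): {"i":26,"pm":21,"vud":52,"vvx":10}
After op 7 (remove /i): {"pm":21,"vud":52,"vvx":10}
After op 8 (remove /vvx): {"pm":21,"vud":52}
After op 9 (remove /pm): {"vud":52}
After op 10 (replace /vud 91): {"vud":91}
After op 11 (replace /vud 15): {"vud":15}
After op 12 (remove /vud): {}
After op 13 (add /m 58): {"m":58}
After op 14 (add /m 62): {"m":62}
After op 15 (remove /m): {}
After op 16 (add /a 82): {"a":82}
After op 17 (add /qyh 52): {"a":82,"qyh":52}
Value at /a: 82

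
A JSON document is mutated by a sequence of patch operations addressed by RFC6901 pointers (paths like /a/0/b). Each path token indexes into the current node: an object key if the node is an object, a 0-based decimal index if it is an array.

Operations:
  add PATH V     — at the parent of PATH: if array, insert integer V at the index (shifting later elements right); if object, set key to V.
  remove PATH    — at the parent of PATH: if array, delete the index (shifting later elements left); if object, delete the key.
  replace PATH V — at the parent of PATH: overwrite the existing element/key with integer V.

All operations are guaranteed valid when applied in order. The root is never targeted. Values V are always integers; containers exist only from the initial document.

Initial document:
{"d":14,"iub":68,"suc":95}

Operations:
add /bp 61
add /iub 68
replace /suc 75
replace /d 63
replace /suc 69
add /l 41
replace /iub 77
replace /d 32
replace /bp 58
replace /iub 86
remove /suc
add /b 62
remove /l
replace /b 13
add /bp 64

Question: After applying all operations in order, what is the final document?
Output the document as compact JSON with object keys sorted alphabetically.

Answer: {"b":13,"bp":64,"d":32,"iub":86}

Derivation:
After op 1 (add /bp 61): {"bp":61,"d":14,"iub":68,"suc":95}
After op 2 (add /iub 68): {"bp":61,"d":14,"iub":68,"suc":95}
After op 3 (replace /suc 75): {"bp":61,"d":14,"iub":68,"suc":75}
After op 4 (replace /d 63): {"bp":61,"d":63,"iub":68,"suc":75}
After op 5 (replace /suc 69): {"bp":61,"d":63,"iub":68,"suc":69}
After op 6 (add /l 41): {"bp":61,"d":63,"iub":68,"l":41,"suc":69}
After op 7 (replace /iub 77): {"bp":61,"d":63,"iub":77,"l":41,"suc":69}
After op 8 (replace /d 32): {"bp":61,"d":32,"iub":77,"l":41,"suc":69}
After op 9 (replace /bp 58): {"bp":58,"d":32,"iub":77,"l":41,"suc":69}
After op 10 (replace /iub 86): {"bp":58,"d":32,"iub":86,"l":41,"suc":69}
After op 11 (remove /suc): {"bp":58,"d":32,"iub":86,"l":41}
After op 12 (add /b 62): {"b":62,"bp":58,"d":32,"iub":86,"l":41}
After op 13 (remove /l): {"b":62,"bp":58,"d":32,"iub":86}
After op 14 (replace /b 13): {"b":13,"bp":58,"d":32,"iub":86}
After op 15 (add /bp 64): {"b":13,"bp":64,"d":32,"iub":86}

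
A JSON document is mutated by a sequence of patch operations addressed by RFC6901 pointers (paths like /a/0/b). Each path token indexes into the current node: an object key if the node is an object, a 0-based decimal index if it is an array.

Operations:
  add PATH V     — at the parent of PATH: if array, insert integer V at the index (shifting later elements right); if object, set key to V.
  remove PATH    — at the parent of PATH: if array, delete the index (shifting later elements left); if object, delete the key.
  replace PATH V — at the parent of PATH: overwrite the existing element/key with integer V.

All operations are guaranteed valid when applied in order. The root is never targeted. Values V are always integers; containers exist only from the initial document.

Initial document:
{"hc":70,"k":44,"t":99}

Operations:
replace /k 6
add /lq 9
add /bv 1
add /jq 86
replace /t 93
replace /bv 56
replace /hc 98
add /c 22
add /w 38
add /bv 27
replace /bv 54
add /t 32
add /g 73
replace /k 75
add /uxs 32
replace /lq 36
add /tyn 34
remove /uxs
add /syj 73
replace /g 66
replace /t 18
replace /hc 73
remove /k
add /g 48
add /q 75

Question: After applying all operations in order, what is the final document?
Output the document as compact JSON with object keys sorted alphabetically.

After op 1 (replace /k 6): {"hc":70,"k":6,"t":99}
After op 2 (add /lq 9): {"hc":70,"k":6,"lq":9,"t":99}
After op 3 (add /bv 1): {"bv":1,"hc":70,"k":6,"lq":9,"t":99}
After op 4 (add /jq 86): {"bv":1,"hc":70,"jq":86,"k":6,"lq":9,"t":99}
After op 5 (replace /t 93): {"bv":1,"hc":70,"jq":86,"k":6,"lq":9,"t":93}
After op 6 (replace /bv 56): {"bv":56,"hc":70,"jq":86,"k":6,"lq":9,"t":93}
After op 7 (replace /hc 98): {"bv":56,"hc":98,"jq":86,"k":6,"lq":9,"t":93}
After op 8 (add /c 22): {"bv":56,"c":22,"hc":98,"jq":86,"k":6,"lq":9,"t":93}
After op 9 (add /w 38): {"bv":56,"c":22,"hc":98,"jq":86,"k":6,"lq":9,"t":93,"w":38}
After op 10 (add /bv 27): {"bv":27,"c":22,"hc":98,"jq":86,"k":6,"lq":9,"t":93,"w":38}
After op 11 (replace /bv 54): {"bv":54,"c":22,"hc":98,"jq":86,"k":6,"lq":9,"t":93,"w":38}
After op 12 (add /t 32): {"bv":54,"c":22,"hc":98,"jq":86,"k":6,"lq":9,"t":32,"w":38}
After op 13 (add /g 73): {"bv":54,"c":22,"g":73,"hc":98,"jq":86,"k":6,"lq":9,"t":32,"w":38}
After op 14 (replace /k 75): {"bv":54,"c":22,"g":73,"hc":98,"jq":86,"k":75,"lq":9,"t":32,"w":38}
After op 15 (add /uxs 32): {"bv":54,"c":22,"g":73,"hc":98,"jq":86,"k":75,"lq":9,"t":32,"uxs":32,"w":38}
After op 16 (replace /lq 36): {"bv":54,"c":22,"g":73,"hc":98,"jq":86,"k":75,"lq":36,"t":32,"uxs":32,"w":38}
After op 17 (add /tyn 34): {"bv":54,"c":22,"g":73,"hc":98,"jq":86,"k":75,"lq":36,"t":32,"tyn":34,"uxs":32,"w":38}
After op 18 (remove /uxs): {"bv":54,"c":22,"g":73,"hc":98,"jq":86,"k":75,"lq":36,"t":32,"tyn":34,"w":38}
After op 19 (add /syj 73): {"bv":54,"c":22,"g":73,"hc":98,"jq":86,"k":75,"lq":36,"syj":73,"t":32,"tyn":34,"w":38}
After op 20 (replace /g 66): {"bv":54,"c":22,"g":66,"hc":98,"jq":86,"k":75,"lq":36,"syj":73,"t":32,"tyn":34,"w":38}
After op 21 (replace /t 18): {"bv":54,"c":22,"g":66,"hc":98,"jq":86,"k":75,"lq":36,"syj":73,"t":18,"tyn":34,"w":38}
After op 22 (replace /hc 73): {"bv":54,"c":22,"g":66,"hc":73,"jq":86,"k":75,"lq":36,"syj":73,"t":18,"tyn":34,"w":38}
After op 23 (remove /k): {"bv":54,"c":22,"g":66,"hc":73,"jq":86,"lq":36,"syj":73,"t":18,"tyn":34,"w":38}
After op 24 (add /g 48): {"bv":54,"c":22,"g":48,"hc":73,"jq":86,"lq":36,"syj":73,"t":18,"tyn":34,"w":38}
After op 25 (add /q 75): {"bv":54,"c":22,"g":48,"hc":73,"jq":86,"lq":36,"q":75,"syj":73,"t":18,"tyn":34,"w":38}

Answer: {"bv":54,"c":22,"g":48,"hc":73,"jq":86,"lq":36,"q":75,"syj":73,"t":18,"tyn":34,"w":38}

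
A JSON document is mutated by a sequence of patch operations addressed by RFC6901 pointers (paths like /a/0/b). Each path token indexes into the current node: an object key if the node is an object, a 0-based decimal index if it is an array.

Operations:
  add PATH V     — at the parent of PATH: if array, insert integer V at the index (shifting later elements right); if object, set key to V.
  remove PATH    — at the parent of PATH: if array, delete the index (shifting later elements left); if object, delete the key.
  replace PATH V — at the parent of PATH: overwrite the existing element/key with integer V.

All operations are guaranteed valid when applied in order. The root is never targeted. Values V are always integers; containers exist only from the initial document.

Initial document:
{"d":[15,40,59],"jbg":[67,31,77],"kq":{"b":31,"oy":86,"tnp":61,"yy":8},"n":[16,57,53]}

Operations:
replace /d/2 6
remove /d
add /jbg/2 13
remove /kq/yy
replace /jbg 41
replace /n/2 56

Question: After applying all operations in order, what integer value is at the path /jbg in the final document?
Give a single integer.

Answer: 41

Derivation:
After op 1 (replace /d/2 6): {"d":[15,40,6],"jbg":[67,31,77],"kq":{"b":31,"oy":86,"tnp":61,"yy":8},"n":[16,57,53]}
After op 2 (remove /d): {"jbg":[67,31,77],"kq":{"b":31,"oy":86,"tnp":61,"yy":8},"n":[16,57,53]}
After op 3 (add /jbg/2 13): {"jbg":[67,31,13,77],"kq":{"b":31,"oy":86,"tnp":61,"yy":8},"n":[16,57,53]}
After op 4 (remove /kq/yy): {"jbg":[67,31,13,77],"kq":{"b":31,"oy":86,"tnp":61},"n":[16,57,53]}
After op 5 (replace /jbg 41): {"jbg":41,"kq":{"b":31,"oy":86,"tnp":61},"n":[16,57,53]}
After op 6 (replace /n/2 56): {"jbg":41,"kq":{"b":31,"oy":86,"tnp":61},"n":[16,57,56]}
Value at /jbg: 41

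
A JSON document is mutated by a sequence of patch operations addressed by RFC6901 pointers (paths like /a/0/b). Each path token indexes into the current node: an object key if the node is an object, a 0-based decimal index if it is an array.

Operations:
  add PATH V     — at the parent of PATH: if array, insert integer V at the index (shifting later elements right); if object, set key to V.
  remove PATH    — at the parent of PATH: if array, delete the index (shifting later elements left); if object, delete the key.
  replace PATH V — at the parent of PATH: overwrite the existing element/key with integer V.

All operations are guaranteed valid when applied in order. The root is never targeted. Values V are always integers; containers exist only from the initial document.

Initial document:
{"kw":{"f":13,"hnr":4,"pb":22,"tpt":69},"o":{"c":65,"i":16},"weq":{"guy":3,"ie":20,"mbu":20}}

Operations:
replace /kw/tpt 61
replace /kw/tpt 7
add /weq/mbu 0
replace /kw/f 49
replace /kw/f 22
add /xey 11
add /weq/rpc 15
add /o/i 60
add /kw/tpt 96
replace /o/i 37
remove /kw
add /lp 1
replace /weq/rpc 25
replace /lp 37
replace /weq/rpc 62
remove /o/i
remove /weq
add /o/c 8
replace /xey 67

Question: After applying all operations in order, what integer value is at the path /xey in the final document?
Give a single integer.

Answer: 67

Derivation:
After op 1 (replace /kw/tpt 61): {"kw":{"f":13,"hnr":4,"pb":22,"tpt":61},"o":{"c":65,"i":16},"weq":{"guy":3,"ie":20,"mbu":20}}
After op 2 (replace /kw/tpt 7): {"kw":{"f":13,"hnr":4,"pb":22,"tpt":7},"o":{"c":65,"i":16},"weq":{"guy":3,"ie":20,"mbu":20}}
After op 3 (add /weq/mbu 0): {"kw":{"f":13,"hnr":4,"pb":22,"tpt":7},"o":{"c":65,"i":16},"weq":{"guy":3,"ie":20,"mbu":0}}
After op 4 (replace /kw/f 49): {"kw":{"f":49,"hnr":4,"pb":22,"tpt":7},"o":{"c":65,"i":16},"weq":{"guy":3,"ie":20,"mbu":0}}
After op 5 (replace /kw/f 22): {"kw":{"f":22,"hnr":4,"pb":22,"tpt":7},"o":{"c":65,"i":16},"weq":{"guy":3,"ie":20,"mbu":0}}
After op 6 (add /xey 11): {"kw":{"f":22,"hnr":4,"pb":22,"tpt":7},"o":{"c":65,"i":16},"weq":{"guy":3,"ie":20,"mbu":0},"xey":11}
After op 7 (add /weq/rpc 15): {"kw":{"f":22,"hnr":4,"pb":22,"tpt":7},"o":{"c":65,"i":16},"weq":{"guy":3,"ie":20,"mbu":0,"rpc":15},"xey":11}
After op 8 (add /o/i 60): {"kw":{"f":22,"hnr":4,"pb":22,"tpt":7},"o":{"c":65,"i":60},"weq":{"guy":3,"ie":20,"mbu":0,"rpc":15},"xey":11}
After op 9 (add /kw/tpt 96): {"kw":{"f":22,"hnr":4,"pb":22,"tpt":96},"o":{"c":65,"i":60},"weq":{"guy":3,"ie":20,"mbu":0,"rpc":15},"xey":11}
After op 10 (replace /o/i 37): {"kw":{"f":22,"hnr":4,"pb":22,"tpt":96},"o":{"c":65,"i":37},"weq":{"guy":3,"ie":20,"mbu":0,"rpc":15},"xey":11}
After op 11 (remove /kw): {"o":{"c":65,"i":37},"weq":{"guy":3,"ie":20,"mbu":0,"rpc":15},"xey":11}
After op 12 (add /lp 1): {"lp":1,"o":{"c":65,"i":37},"weq":{"guy":3,"ie":20,"mbu":0,"rpc":15},"xey":11}
After op 13 (replace /weq/rpc 25): {"lp":1,"o":{"c":65,"i":37},"weq":{"guy":3,"ie":20,"mbu":0,"rpc":25},"xey":11}
After op 14 (replace /lp 37): {"lp":37,"o":{"c":65,"i":37},"weq":{"guy":3,"ie":20,"mbu":0,"rpc":25},"xey":11}
After op 15 (replace /weq/rpc 62): {"lp":37,"o":{"c":65,"i":37},"weq":{"guy":3,"ie":20,"mbu":0,"rpc":62},"xey":11}
After op 16 (remove /o/i): {"lp":37,"o":{"c":65},"weq":{"guy":3,"ie":20,"mbu":0,"rpc":62},"xey":11}
After op 17 (remove /weq): {"lp":37,"o":{"c":65},"xey":11}
After op 18 (add /o/c 8): {"lp":37,"o":{"c":8},"xey":11}
After op 19 (replace /xey 67): {"lp":37,"o":{"c":8},"xey":67}
Value at /xey: 67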